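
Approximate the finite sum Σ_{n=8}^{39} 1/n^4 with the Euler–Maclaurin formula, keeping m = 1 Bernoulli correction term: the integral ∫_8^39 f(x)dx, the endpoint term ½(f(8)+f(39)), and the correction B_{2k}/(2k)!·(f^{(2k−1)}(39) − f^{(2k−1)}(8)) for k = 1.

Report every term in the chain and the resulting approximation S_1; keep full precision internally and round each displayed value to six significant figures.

S_1 ≈ 0.000777878

The integral term ∫_8^39 1/x^4 dx = 0.000645422.
Endpoint term: (f(8) + f(39))/2 = (0.000244141 + 4.32257e-07)/2 = 0.000122286.
Running total after boundary: 0.000767709.
Order-1 term: 1/12 · (-4.43340e-08 − (-0.000122070)) = 1.01688e-05.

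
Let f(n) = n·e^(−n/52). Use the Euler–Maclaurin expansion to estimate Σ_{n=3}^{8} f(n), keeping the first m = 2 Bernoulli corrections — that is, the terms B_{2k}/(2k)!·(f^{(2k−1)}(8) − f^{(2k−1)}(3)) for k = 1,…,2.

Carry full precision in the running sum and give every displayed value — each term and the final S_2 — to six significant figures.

S_2 ≈ 29.4010

Integral: ∫_3^8 x·e^(−x/52) dx = 24.5692.
Boundary: ½(f(3) + f(8)) = ½(2.83182 + 6.85923) = 4.84553.
Integral + boundary = 29.4147.
Order-1 term: 1/12 · (0.725496 − 0.889482) = -0.0136656.
Running total after k=1: 29.4010.
Order-2 term: −1/720 · (0.000902479 − 0.00102713) = 1.73128e-07.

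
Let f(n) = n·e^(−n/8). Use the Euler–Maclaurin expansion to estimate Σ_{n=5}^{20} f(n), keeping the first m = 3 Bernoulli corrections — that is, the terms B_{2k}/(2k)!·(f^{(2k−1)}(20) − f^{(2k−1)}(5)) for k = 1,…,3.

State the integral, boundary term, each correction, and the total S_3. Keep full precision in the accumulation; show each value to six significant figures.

S_3 ≈ 39.4122

∫_5^20 x·e^(−x/8) dx evaluates to 37.2801.
Boundary: ½(f(5) + f(20)) = ½(2.67631 + 1.64170) = 2.15900.
Integral + boundary = 39.4392.
Correction k=1: B_{2}/2! · (f^{(1)}(20) − f^{(1)}(5)) = 1/12 · (-0.123127 − 0.200723) = -0.0269875.
After k=1: 39.4122.
Correction k=2: B_{4}/4! · (f^{(3)}(20) − f^{(3)}(5)) = −1/720 · (0.000641289 − 0.0198632) = 2.66971e-05.
After k=2: 39.4122.
Correction k=3: B_{6}/6! · (f^{(5)}(20) − f^{(5)}(5)) = 1/30240 · (5.01007e-05 − 0.000571721) = -1.72493e-08.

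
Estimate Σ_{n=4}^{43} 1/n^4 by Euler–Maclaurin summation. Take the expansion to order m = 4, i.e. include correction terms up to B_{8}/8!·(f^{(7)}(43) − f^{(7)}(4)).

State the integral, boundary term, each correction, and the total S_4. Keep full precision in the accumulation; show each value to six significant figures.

Integral: ∫_4^43 1/x^4 dx = 0.00520414.
Endpoint term: (f(4) + f(43))/2 = (0.00390625 + 2.92500e-07)/2 = 0.00195327.
Running total after boundary: 0.00715741.
Order-1 term: 1/12 · (-2.72093e-08 − (-0.00390625)) = 0.000325519.
After k=1: 0.00748293.
Order-2 term: −1/720 · (-4.41471e-10 − (-0.00732422)) = -1.01725e-05.
After k=2: 0.00747276.
Order-3 term: 1/30240 · (-1.33707e-11 − (-0.0256348)) = 8.47711e-07.
After k=3: 0.00747361.
Order-4 term: −1/1209600 · (-6.50817e-13 − (-0.144196)) = -1.19209e-07.

S_4 ≈ 0.00747349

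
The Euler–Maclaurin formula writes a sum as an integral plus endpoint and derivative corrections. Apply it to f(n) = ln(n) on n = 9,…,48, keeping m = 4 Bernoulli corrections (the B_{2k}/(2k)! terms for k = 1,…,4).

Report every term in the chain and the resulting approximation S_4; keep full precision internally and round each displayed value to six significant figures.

∫_9^48 ln(x) dx evaluates to 127.043.
½[f(9) + f(48)] = ½[2.19722 + 3.87120] = 3.03421.
Running total after boundary: 130.077.
k=1: B_{2}/(2)! × [f^{(1)}(48) − f^{(1)}(9)] = 1/12 × (0.0208333 − 0.111111) = -0.00752315.
After k=1: 130.069.
k=2: B_{4}/(4)! × [f^{(3)}(48) − f^{(3)}(9)] = −1/720 × (1.80845e-05 − 0.00274348) = 3.78528e-06.
After k=2: 130.069.
k=3: B_{6}/(6)! × [f^{(5)}(48) − f^{(5)}(9)] = 1/30240 × (9.41901e-08 − 0.000406442) = -1.34374e-08.
After k=3: 130.069.
k=4: B_{8}/(8)! × [f^{(7)}(48) − f^{(7)}(9)] = −1/1209600 × (1.22643e-09 − 0.000150534) = 1.24448e-10.

S_4 ≈ 130.069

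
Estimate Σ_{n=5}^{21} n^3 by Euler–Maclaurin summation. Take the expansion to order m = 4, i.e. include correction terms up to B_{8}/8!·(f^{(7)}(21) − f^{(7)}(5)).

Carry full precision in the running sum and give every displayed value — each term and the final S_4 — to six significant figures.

S_4 ≈ 53261.0

The integral term ∫_5^21 x^3 dx = 48464.0.
Endpoint term: (f(5) + f(21))/2 = (125.000 + 9261.00)/2 = 4693.00.
Running total after boundary: 53157.0.
Correction k=1: B_{2}/2! · (f^{(1)}(21) − f^{(1)}(5)) = 1/12 · (1323.00 − 75.0000) = 104.000.
Running total after k=1: 53261.0.
Correction k=2: B_{4}/4! · (f^{(3)}(21) − f^{(3)}(5)) = −1/720 · (6.00000 − 6.00000) = 0.00000.
Running total after k=2: 53261.0.
Correction k=3: B_{6}/6! · (f^{(5)}(21) − f^{(5)}(5)) = 1/30240 · (0.00000 − 0.00000) = 0.00000.
Running total after k=3: 53261.0.
Correction k=4: B_{8}/8! · (f^{(7)}(21) − f^{(7)}(5)) = −1/1209600 · (0.00000 − 0.00000) = 0.00000.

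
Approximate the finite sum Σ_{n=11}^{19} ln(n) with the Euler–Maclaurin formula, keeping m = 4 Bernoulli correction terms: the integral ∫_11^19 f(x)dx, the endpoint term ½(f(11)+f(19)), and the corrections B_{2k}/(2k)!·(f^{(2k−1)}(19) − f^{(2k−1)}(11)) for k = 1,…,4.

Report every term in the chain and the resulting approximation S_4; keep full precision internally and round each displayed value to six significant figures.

S_4 ≈ 24.2355

Integral: ∫_11^19 ln(x) dx = 21.5675.
Endpoint term: (f(11) + f(19))/2 = (2.39790 + 2.94444)/2 = 2.67117.
So far: 24.2387.
Order-1 term: 1/12 · (0.0526316 − 0.0909091) = -0.00318979.
Partial sum through k=1: 24.2355.
Order-2 term: −1/720 · (0.000291588 − 0.00150263) = 1.68200e-06.
Partial sum through k=2: 24.2355.
Order-3 term: 1/30240 · (9.69267e-06 − 0.000149021) = -4.60742e-09.
Partial sum through k=3: 24.2355.
Order-4 term: −1/1209600 · (8.05485e-07 − 3.69474e-05) = 2.98792e-11.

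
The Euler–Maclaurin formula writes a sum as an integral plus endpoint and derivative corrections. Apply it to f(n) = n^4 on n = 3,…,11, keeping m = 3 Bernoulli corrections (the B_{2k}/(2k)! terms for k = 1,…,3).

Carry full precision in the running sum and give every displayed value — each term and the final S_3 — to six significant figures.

∫_3^11 x^4 dx evaluates to 32161.6.
Endpoint term: (f(3) + f(11))/2 = (81.0000 + 14641.0)/2 = 7361.00.
Running total after boundary: 39522.6.
k=1: B_{2}/(2)! × [f^{(1)}(11) − f^{(1)}(3)] = 1/12 × (5324.00 − 108.000) = 434.667.
After k=1: 39957.3.
k=2: B_{4}/(4)! × [f^{(3)}(11) − f^{(3)}(3)] = −1/720 × (264.000 − 72.0000) = -0.266667.
After k=2: 39957.0.
k=3: B_{6}/(6)! × [f^{(5)}(11) − f^{(5)}(3)] = 1/30240 × (0.00000 − 0.00000) = 0.00000.

S_3 ≈ 39957.0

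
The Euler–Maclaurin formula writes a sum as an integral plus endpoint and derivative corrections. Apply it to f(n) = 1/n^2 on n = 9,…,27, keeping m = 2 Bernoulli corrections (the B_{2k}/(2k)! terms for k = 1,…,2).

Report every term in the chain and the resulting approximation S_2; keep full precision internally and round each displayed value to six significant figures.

∫_9^27 1/x^2 dx evaluates to 0.0740741.
Boundary: ½(f(9) + f(27)) = ½(0.0123457 + 0.00137174) = 0.00685871.
So far: 0.0809328.
k=1: B_{2}/(2)! × [f^{(1)}(27) − f^{(1)}(9)] = 1/12 × (-0.000101611 − (-0.00274348)) = 0.000220156.
Partial sum through k=1: 0.0811529.
k=2: B_{4}/(4)! × [f^{(3)}(27) − f^{(3)}(9)] = −1/720 × (-1.67260e-06 − (-0.000406442)) = -5.62180e-07.

S_2 ≈ 0.0811524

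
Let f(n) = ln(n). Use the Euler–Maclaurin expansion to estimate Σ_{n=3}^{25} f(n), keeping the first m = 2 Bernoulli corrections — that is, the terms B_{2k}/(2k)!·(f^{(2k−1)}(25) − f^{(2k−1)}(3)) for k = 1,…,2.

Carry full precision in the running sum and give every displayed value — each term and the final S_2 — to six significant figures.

∫_3^25 ln(x) dx evaluates to 55.1761.
Boundary: ½(f(3) + f(25)) = ½(1.09861 + 3.21888) = 2.15874.
Integral + boundary = 57.3348.
Order-1 term: 1/12 · (0.0400000 − 0.333333) = -0.0244444.
Partial sum through k=1: 57.3104.
Order-2 term: −1/720 · (0.000128000 − 0.0740741) = 0.000102703.

S_2 ≈ 57.3105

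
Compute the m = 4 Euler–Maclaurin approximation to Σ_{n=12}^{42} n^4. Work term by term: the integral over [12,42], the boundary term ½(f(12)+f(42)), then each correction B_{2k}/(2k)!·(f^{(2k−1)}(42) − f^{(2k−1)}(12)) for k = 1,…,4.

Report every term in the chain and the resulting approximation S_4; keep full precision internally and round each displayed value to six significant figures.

S_4 ≈ 2.76788e+07

The integral term ∫_12^42 x^4 dx = 2.60885e+07.
½[f(12) + f(42)] = ½[20736.0 + 3.11170e+06] = 1.56622e+06.
Running total after boundary: 2.76547e+07.
k=1: B_{2}/(2)! × [f^{(1)}(42) − f^{(1)}(12)] = 1/12 × (296352 − 6912.00) = 24120.0.
Partial sum through k=1: 2.76788e+07.
k=2: B_{4}/(4)! × [f^{(3)}(42) − f^{(3)}(12)] = −1/720 × (1008.00 − 288.000) = -1.00000.
Partial sum through k=2: 2.76788e+07.
k=3: B_{6}/(6)! × [f^{(5)}(42) − f^{(5)}(12)] = 1/30240 × (0.00000 − 0.00000) = 0.00000.
Partial sum through k=3: 2.76788e+07.
k=4: B_{8}/(8)! × [f^{(7)}(42) − f^{(7)}(12)] = −1/1209600 × (0.00000 − 0.00000) = 0.00000.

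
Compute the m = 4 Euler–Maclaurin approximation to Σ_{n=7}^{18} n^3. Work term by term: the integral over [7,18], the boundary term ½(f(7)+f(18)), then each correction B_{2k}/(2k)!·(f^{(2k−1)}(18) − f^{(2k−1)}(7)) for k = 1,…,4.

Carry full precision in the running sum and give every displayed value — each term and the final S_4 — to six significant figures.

S_4 ≈ 28800.0

The integral term ∫_7^18 x^3 dx = 25643.8.
½[f(7) + f(18)] = ½[343.000 + 5832.00] = 3087.50.
Running total after boundary: 28731.2.
Order-1 term: 1/12 · (972.000 − 147.000) = 68.7500.
After k=1: 28800.0.
Order-2 term: −1/720 · (6.00000 − 6.00000) = 0.00000.
After k=2: 28800.0.
Order-3 term: 1/30240 · (0.00000 − 0.00000) = 0.00000.
After k=3: 28800.0.
Order-4 term: −1/1209600 · (0.00000 − 0.00000) = 0.00000.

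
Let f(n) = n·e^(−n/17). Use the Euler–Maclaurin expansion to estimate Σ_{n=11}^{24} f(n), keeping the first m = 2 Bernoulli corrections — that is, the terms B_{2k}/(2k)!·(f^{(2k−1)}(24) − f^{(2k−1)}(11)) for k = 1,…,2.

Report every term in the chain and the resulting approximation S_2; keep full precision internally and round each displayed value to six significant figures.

S_2 ≈ 85.1384

Integral: ∫_11^24 x·e^(−x/17) dx = 79.3579.
Endpoint term: (f(11) + f(24))/2 = (5.75942 + 5.84911)/2 = 5.80426.
Integral + boundary = 85.1622.
Correction k=1: B_{2}/2! · (f^{(1)}(24) − f^{(1)}(11)) = 1/12 · (-0.100352 − 0.184794) = -0.0237622.
Partial sum through k=1: 85.1384.
Correction k=2: B_{4}/4! · (f^{(3)}(24) − f^{(3)}(11)) = −1/720 · (0.00133935 − 0.00426284) = 4.06040e-06.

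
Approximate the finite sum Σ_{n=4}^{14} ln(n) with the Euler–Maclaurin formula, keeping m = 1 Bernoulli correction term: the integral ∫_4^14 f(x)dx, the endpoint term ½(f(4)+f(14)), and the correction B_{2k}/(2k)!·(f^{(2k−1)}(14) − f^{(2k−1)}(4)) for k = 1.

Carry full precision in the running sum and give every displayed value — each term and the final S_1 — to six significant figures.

Integral: ∫_4^14 ln(x) dx = 21.4016.
Boundary: ½(f(4) + f(14)) = ½(1.38629 + 2.63906) = 2.01268.
Integral + boundary = 23.4143.
k=1: B_{2}/(2)! × [f^{(1)}(14) − f^{(1)}(4)] = 1/12 × (0.0714286 − 0.250000) = -0.0148810.

S_1 ≈ 23.3994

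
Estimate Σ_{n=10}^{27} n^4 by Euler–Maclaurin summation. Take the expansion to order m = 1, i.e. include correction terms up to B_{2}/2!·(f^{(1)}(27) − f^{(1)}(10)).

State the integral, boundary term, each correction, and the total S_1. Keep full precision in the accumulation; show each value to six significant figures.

The integral term ∫_10^27 x^4 dx = 2.84978e+06.
Boundary: ½(f(10) + f(27)) = ½(10000.0 + 531441) = 270720.
So far: 3.12050e+06.
Order-1 term: 1/12 · (78732.0 − 4000.00) = 6227.67.

S_1 ≈ 3.12673e+06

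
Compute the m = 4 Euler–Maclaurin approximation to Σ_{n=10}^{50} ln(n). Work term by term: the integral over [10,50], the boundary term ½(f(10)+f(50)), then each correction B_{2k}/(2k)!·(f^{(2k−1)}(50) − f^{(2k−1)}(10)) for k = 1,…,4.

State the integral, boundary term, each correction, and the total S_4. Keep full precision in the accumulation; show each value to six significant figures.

The integral term ∫_10^50 ln(x) dx = 132.575.
½[f(10) + f(50)] = ½[2.30259 + 3.91202] = 3.10730.
So far: 135.683.
k=1: B_{2}/(2)! × [f^{(1)}(50) − f^{(1)}(10)] = 1/12 × (0.0200000 − 0.100000) = -0.00666667.
Partial sum through k=1: 135.676.
k=2: B_{4}/(4)! × [f^{(3)}(50) − f^{(3)}(10)] = −1/720 × (1.60000e-05 − 0.00200000) = 2.75556e-06.
Partial sum through k=2: 135.676.
k=3: B_{6}/(6)! × [f^{(5)}(50) − f^{(5)}(10)] = 1/30240 × (7.68000e-08 − 0.000240000) = -7.93397e-09.
Partial sum through k=3: 135.676.
k=4: B_{8}/(8)! × [f^{(7)}(50) − f^{(7)}(10)] = −1/1209600 × (9.21600e-10 − 7.20000e-05) = 5.95230e-11.

S_4 ≈ 135.676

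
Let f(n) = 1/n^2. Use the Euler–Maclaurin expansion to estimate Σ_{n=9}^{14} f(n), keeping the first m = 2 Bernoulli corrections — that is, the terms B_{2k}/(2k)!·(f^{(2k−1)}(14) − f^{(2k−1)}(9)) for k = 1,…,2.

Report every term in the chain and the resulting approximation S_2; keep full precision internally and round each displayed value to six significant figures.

S_2 ≈ 0.0485738

Integral: ∫_9^14 1/x^2 dx = 0.0396825.
Boundary: ½(f(9) + f(14)) = ½(0.0123457 + 0.00510204) = 0.00872386.
Integral + boundary = 0.0484064.
Order-1 term: 1/12 · (-0.000728863 − (-0.00274348)) = 0.000167885.
After k=1: 0.0485743.
Order-2 term: −1/720 · (-4.46243e-05 − (-0.000406442)) = -5.02525e-07.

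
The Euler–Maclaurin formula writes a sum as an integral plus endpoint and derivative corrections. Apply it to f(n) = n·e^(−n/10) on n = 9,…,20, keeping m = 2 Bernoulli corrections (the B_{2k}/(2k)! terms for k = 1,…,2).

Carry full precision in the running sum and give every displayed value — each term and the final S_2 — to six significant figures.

∫_9^20 x·e^(−x/10) dx evaluates to 36.6477.
Boundary: ½(f(9) + f(20)) = ½(3.65913 + 2.70671) = 3.18292.
Running total after boundary: 39.8306.
Correction k=1: B_{2}/2! · (f^{(1)}(20) − f^{(1)}(9)) = 1/12 · (-0.135335 − 0.0406570) = -0.0146660.
Running total after k=1: 39.8159.
Correction k=2: B_{4}/4! · (f^{(3)}(20) − f^{(3)}(9)) = −1/720 · (0.00135335 − 0.00853796) = 9.97863e-06.

S_2 ≈ 39.8159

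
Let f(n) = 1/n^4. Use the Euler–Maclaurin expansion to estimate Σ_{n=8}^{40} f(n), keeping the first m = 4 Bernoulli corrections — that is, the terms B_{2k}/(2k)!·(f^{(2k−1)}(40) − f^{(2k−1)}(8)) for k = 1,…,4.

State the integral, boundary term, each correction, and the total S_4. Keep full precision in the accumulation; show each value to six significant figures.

S_4 ≈ 0.000778190

The integral term ∫_8^40 1/x^4 dx = 0.000645833.
Boundary: ½(f(8) + f(40)) = ½(0.000244141 + 3.90625e-07) = 0.000122266.
So far: 0.000768099.
Order-1 term: 1/12 · (-3.90625e-08 − (-0.000122070)) = 1.01693e-05.
Partial sum through k=1: 0.000778268.
Order-2 term: −1/720 · (-7.32422e-10 − (-5.72205e-05)) = -7.94718e-08.
Partial sum through k=2: 0.000778189.
Order-3 term: 1/30240 · (-2.56348e-11 − (-5.00679e-05)) = 1.65568e-09.
Partial sum through k=3: 0.000778190.
Order-4 term: −1/1209600 · (-1.44196e-12 − (-7.04080e-05)) = -5.82077e-11.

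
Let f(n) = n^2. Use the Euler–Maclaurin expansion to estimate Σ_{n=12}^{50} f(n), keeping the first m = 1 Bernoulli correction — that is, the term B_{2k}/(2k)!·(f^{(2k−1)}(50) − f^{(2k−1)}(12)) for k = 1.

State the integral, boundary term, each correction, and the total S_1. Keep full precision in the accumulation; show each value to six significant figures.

S_1 ≈ 42419.0

The integral term ∫_12^50 x^2 dx = 41090.7.
½[f(12) + f(50)] = ½[144.000 + 2500.00] = 1322.00.
Integral + boundary = 42412.7.
Order-1 term: 1/12 · (100.000 − 24.0000) = 6.33333.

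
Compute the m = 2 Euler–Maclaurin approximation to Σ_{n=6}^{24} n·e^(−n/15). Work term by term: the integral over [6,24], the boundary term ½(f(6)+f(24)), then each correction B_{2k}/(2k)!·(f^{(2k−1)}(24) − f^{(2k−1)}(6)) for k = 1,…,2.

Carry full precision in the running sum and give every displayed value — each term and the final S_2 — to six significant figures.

S_2 ≈ 97.4315

∫_6^24 x·e^(−x/15) dx evaluates to 93.0414.
½[f(6) + f(24)] = ½[4.02192 + 4.84552] = 4.43372.
Integral + boundary = 97.4751.
k=1: B_{2}/(2)! × [f^{(1)}(24) − f^{(1)}(6)] = 1/12 × (-0.121138 − 0.402192) = -0.0436108.
After k=1: 97.4315.
k=2: B_{4}/(4)! × [f^{(3)}(24) − f^{(3)}(6)] = −1/720 × (0.00125625 − 0.00774592) = 9.01344e-06.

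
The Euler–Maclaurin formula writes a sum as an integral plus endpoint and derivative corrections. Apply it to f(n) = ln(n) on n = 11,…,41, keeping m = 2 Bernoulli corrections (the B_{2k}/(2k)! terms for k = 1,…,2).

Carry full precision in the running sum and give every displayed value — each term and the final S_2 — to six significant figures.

S_2 ≈ 98.9298

The integral term ∫_11^41 ln(x) dx = 95.8796.
Endpoint term: (f(11) + f(41))/2 = (2.39790 + 3.71357)/2 = 3.05573.
So far: 98.9353.
k=1: B_{2}/(2)! × [f^{(1)}(41) − f^{(1)}(11)] = 1/12 × (0.0243902 − 0.0909091) = -0.00554324.
Partial sum through k=1: 98.9298.
k=2: B_{4}/(4)! × [f^{(3)}(41) − f^{(3)}(11)] = −1/720 × (2.90187e-05 − 0.00150263) = 2.04668e-06.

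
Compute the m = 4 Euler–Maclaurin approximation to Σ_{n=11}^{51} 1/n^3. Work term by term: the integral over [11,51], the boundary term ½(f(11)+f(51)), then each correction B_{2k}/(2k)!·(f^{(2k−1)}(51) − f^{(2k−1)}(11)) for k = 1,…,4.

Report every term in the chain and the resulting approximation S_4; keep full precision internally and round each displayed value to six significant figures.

S_4 ≈ 0.00433642

The integral term ∫_11^51 1/x^3 dx = 0.00394000.
Boundary: ½(f(11) + f(51)) = ½(0.000751315 + 7.53858e-06) = 0.000379427.
So far: 0.00431942.
Order-1 term: 1/12 · (-4.43446e-07 − (-0.000204904)) = 1.70384e-05.
Partial sum through k=1: 0.00433646.
Order-2 term: −1/720 · (-3.40981e-09 − (-3.38684e-05)) = -4.70348e-08.
Partial sum through k=2: 0.00433642.
Order-3 term: 1/30240 · (-5.50604e-11 − (-1.17560e-05)) = 3.88754e-10.
Partial sum through k=3: 0.00433642.
Order-4 term: −1/1209600 · (-1.52416e-12 − (-6.99530e-06)) = -5.78315e-12.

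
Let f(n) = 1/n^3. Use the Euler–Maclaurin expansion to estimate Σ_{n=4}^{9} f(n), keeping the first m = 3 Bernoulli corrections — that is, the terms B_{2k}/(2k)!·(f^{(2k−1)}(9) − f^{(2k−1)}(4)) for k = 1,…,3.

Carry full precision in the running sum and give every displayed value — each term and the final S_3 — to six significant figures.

S_3 ≈ 0.0344951

∫_4^9 1/x^3 dx evaluates to 0.0250772.
½[f(4) + f(9)] = ½[0.0156250 + 0.00137174] = 0.00849837.
So far: 0.0335755.
k=1: B_{2}/(2)! × [f^{(1)}(9) − f^{(1)}(4)] = 1/12 × (-0.000457247 − (-0.0117188)) = 0.000938459.
Partial sum through k=1: 0.0345140.
k=2: B_{4}/(4)! × [f^{(3)}(9) − f^{(3)}(4)] = −1/720 × (-0.000112901 − (-0.0146484)) = -2.01882e-05.
Partial sum through k=2: 0.0344938.
k=3: B_{6}/(6)! × [f^{(5)}(9) − f^{(5)}(4)] = 1/30240 × (-5.85410e-05 − (-0.0384521)) = 1.26963e-06.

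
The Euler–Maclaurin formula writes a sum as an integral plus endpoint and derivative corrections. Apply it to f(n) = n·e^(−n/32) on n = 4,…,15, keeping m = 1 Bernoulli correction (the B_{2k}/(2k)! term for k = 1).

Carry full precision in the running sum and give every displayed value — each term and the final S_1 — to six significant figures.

S_1 ≈ 81.8790

∫_4^15 x·e^(−x/32) dx evaluates to 75.4573.
½[f(4) + f(15)] = ½[3.52999 + 9.38676] = 6.45837.
So far: 81.9157.
k=1: B_{2}/(2)! × [f^{(1)}(15) − f^{(1)}(4)] = 1/12 × (0.332448 − 0.772185) = -0.0366448.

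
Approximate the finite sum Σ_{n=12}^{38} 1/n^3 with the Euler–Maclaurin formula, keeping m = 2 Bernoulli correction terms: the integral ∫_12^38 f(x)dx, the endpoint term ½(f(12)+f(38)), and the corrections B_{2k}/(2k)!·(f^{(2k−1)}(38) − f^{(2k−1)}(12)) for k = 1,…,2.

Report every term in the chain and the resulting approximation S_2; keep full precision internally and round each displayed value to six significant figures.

S_2 ≈ 0.00343633

The integral term ∫_12^38 1/x^3 dx = 0.00312596.
Endpoint term: (f(12) + f(38))/2 = (0.000578704 + 1.82242e-05)/2 = 0.000298464.
Running total after boundary: 0.00342443.
Correction k=1: B_{2}/2! · (f^{(1)}(38) − f^{(1)}(12)) = 1/12 · (-1.43876e-06 − (-0.000144676)) = 1.19364e-05.
After k=1: 0.00343636.
Correction k=2: B_{4}/4! · (f^{(3)}(38) − f^{(3)}(12)) = −1/720 · (-1.99274e-08 − (-2.00939e-05)) = -2.78805e-08.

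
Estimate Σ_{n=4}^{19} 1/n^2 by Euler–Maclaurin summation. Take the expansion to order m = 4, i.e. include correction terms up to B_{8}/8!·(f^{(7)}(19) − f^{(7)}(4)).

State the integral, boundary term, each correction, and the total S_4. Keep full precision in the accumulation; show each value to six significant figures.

Integral: ∫_4^19 1/x^2 dx = 0.197368.
Endpoint term: (f(4) + f(19))/2 = (0.0625000 + 0.00277008)/2 = 0.0326350.
Integral + boundary = 0.230003.
Order-1 term: 1/12 · (-0.000291588 − (-0.0312500)) = 0.00257987.
Partial sum through k=1: 0.232583.
Order-2 term: −1/720 · (-9.69267e-06 − (-0.0234375)) = -3.25386e-05.
Partial sum through k=2: 0.232551.
Order-3 term: 1/30240 · (-8.05485e-07 − (-0.0439453)) = 1.45319e-06.
Partial sum through k=3: 0.232552.
Order-4 term: −1/1209600 · (-1.24951e-07 − (-0.153809)) = -1.27156e-07.

S_4 ≈ 0.232552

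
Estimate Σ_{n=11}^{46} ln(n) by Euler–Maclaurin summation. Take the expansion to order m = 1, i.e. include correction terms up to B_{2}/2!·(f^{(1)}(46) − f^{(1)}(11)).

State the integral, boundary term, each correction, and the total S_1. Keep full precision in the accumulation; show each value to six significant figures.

∫_11^46 ln(x) dx evaluates to 114.741.
Endpoint term: (f(11) + f(46))/2 = (2.39790 + 3.82864)/2 = 3.11327.
Running total after boundary: 117.854.
k=1: B_{2}/(2)! × [f^{(1)}(46) − f^{(1)}(11)] = 1/12 × (0.0217391 − 0.0909091) = -0.00576416.

S_1 ≈ 117.848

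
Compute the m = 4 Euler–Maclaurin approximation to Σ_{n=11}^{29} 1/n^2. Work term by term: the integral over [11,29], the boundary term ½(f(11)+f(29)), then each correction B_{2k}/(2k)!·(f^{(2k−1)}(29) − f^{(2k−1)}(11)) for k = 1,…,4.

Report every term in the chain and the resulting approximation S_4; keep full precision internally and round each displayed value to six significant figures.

Integral: ∫_11^29 1/x^2 dx = 0.0564263.
½[f(11) + f(29)] = ½[0.00826446 + 0.00118906] = 0.00472676.
So far: 0.0611531.
Order-1 term: 1/12 · (-8.20042e-05 − (-0.00150263)) = 0.000118385.
Running total after k=1: 0.0612715.
Order-2 term: −1/720 · (-1.17010e-06 − (-0.000149021)) = -2.05349e-07.
Running total after k=2: 0.0612713.
Order-3 term: 1/30240 · (-4.17394e-08 − (-3.69474e-05)) = 1.22042e-09.
Running total after k=3: 0.0612713.
Order-4 term: −1/1209600 · (-2.77932e-09 − (-1.70996e-05)) = -1.41343e-11.

S_4 ≈ 0.0612713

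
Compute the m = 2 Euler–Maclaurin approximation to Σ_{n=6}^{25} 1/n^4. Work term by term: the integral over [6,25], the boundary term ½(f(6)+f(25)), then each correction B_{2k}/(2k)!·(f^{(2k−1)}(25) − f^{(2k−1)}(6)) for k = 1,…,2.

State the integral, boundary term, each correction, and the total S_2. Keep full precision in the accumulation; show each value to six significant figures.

S_2 ≈ 0.00195120

∫_6^25 1/x^4 dx evaluates to 0.00152188.
½[f(6) + f(25)] = ½[0.000771605 + 2.56000e-06] = 0.000387082.
Running total after boundary: 0.00190896.
Correction k=1: B_{2}/2! · (f^{(1)}(25) − f^{(1)}(6)) = 1/12 · (-4.09600e-07 − (-0.000514403)) = 4.28328e-05.
Running total after k=1: 0.00195179.
Correction k=2: B_{4}/4! · (f^{(3)}(25) − f^{(3)}(6)) = −1/720 · (-1.96608e-08 − (-0.000428669)) = -5.95347e-07.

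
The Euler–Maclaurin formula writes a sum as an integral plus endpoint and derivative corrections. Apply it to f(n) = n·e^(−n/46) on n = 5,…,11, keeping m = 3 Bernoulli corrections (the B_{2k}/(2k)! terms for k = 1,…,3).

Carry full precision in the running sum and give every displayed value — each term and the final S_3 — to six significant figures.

Integral: ∫_5^11 x·e^(−x/46) dx = 40.0374.
Boundary: ½(f(5) + f(11)) = ½(4.48502 + 8.66043) = 6.57273.
Running total after boundary: 46.6101.
Order-1 term: 1/12 · (0.599042 − 0.799503) = -0.0167051.
After k=1: 46.5934.
Order-2 term: −1/720 · (0.00102725 − 0.00122567) = 2.75575e-07.
After k=2: 46.5934.
Order-3 term: 1/30240 · (8.37147e-07 − 9.79913e-07) = -4.72108e-12.

S_3 ≈ 46.5934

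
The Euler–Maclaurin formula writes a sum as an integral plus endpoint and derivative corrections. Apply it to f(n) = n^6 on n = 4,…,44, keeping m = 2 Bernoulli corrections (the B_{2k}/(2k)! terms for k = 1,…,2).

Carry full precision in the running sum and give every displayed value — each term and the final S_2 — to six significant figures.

S_2 ≈ 4.93217e+10

Integral: ∫_4^44 x^6 dx = 4.56111e+10.
½[f(4) + f(44)] = ½[4096.00 + 7.25631e+09] = 3.62816e+09.
Running total after boundary: 4.92393e+10.
k=1: B_{2}/(2)! × [f^{(1)}(44) − f^{(1)}(4)] = 1/12 × (9.89497e+08 − 6144.00) = 8.24576e+07.
Partial sum through k=1: 4.93217e+10.
k=2: B_{4}/(4)! × [f^{(3)}(44) − f^{(3)}(4)] = −1/720 × (1.02221e+07 − 7680.00) = -14186.7.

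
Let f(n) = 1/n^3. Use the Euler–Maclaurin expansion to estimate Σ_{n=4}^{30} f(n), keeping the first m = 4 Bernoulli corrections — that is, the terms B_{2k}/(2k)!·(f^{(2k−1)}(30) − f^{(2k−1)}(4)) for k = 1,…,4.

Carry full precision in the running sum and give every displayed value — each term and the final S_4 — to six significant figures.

S_4 ≈ 0.0394825

∫_4^30 1/x^3 dx evaluates to 0.0306944.
½[f(4) + f(30)] = ½[0.0156250 + 3.70370e-05] = 0.00783102.
So far: 0.0385255.
Correction k=1: B_{2}/2! · (f^{(1)}(30) − f^{(1)}(4)) = 1/12 · (-3.70370e-06 − (-0.0117188)) = 0.000976254.
Running total after k=1: 0.0395017.
Correction k=2: B_{4}/4! · (f^{(3)}(30) − f^{(3)}(4)) = −1/720 · (-8.23045e-08 − (-0.0146484)) = -2.03449e-05.
Running total after k=2: 0.0394814.
Correction k=3: B_{6}/6! · (f^{(5)}(30) − f^{(5)}(4)) = 1/30240 · (-3.84088e-09 − (-0.0384521)) = 1.27157e-06.
Running total after k=3: 0.0394826.
Correction k=4: B_{8}/8! · (f^{(7)}(30) − f^{(7)}(4)) = −1/1209600 · (-3.07270e-10 − (-0.173035)) = -1.43051e-07.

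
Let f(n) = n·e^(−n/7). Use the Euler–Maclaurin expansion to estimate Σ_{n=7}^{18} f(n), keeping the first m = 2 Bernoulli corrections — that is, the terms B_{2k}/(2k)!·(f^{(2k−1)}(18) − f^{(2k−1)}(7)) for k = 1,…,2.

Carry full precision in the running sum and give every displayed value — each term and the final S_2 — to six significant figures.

Integral: ∫_7^18 x·e^(−x/7) dx = 22.6776.
½[f(7) + f(18)] = ½[2.57516 + 1.37567] = 1.97541.
Running total after boundary: 24.6530.
Correction k=1: B_{2}/2! · (f^{(1)}(18) − f^{(1)}(7)) = 1/12 · (-0.120098 − 0.00000) = -0.0100082.
Partial sum through k=1: 24.6430.
Correction k=2: B_{4}/4! · (f^{(3)}(18) − f^{(3)}(7)) = −1/720 · (0.000668451 − 0.0150155) = 1.99264e-05.

S_2 ≈ 24.6430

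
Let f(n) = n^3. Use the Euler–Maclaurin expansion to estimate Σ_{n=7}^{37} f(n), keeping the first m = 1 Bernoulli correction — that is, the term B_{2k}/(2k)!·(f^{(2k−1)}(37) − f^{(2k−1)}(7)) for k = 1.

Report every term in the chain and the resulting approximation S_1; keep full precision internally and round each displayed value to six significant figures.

S_1 ≈ 493768

The integral term ∫_7^37 x^3 dx = 467940.
½[f(7) + f(37)] = ½[343.000 + 50653.0] = 25498.0.
Running total after boundary: 493438.
Order-1 term: 1/12 · (4107.00 − 147.000) = 330.000.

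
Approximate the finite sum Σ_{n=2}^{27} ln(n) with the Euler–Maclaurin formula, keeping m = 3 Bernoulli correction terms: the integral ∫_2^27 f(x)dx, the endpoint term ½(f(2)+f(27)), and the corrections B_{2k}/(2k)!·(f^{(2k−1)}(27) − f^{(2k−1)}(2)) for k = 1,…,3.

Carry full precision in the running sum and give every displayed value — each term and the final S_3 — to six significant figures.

S_3 ≈ 64.5575

Integral: ∫_2^27 ln(x) dx = 62.6013.
Boundary: ½(f(2) + f(27)) = ½(0.693147 + 3.29584) = 1.99449.
So far: 64.5958.
Order-1 term: 1/12 · (0.0370370 − 0.500000) = -0.0385802.
Running total after k=1: 64.5572.
Order-2 term: −1/720 · (0.000101611 − 0.250000) = 0.000347081.
Running total after k=2: 64.5576.
Order-3 term: 1/30240 · (1.67260e-06 − 0.750000) = -2.48015e-05.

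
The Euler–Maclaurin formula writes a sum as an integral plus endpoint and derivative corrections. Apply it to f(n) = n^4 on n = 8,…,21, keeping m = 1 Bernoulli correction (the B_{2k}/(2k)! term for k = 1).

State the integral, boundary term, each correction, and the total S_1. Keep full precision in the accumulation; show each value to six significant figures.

The integral term ∫_8^21 x^4 dx = 810267.
Boundary: ½(f(8) + f(21)) = ½(4096.00 + 194481) = 99288.5.
Integral + boundary = 909555.
k=1: B_{2}/(2)! × [f^{(1)}(21) − f^{(1)}(8)] = 1/12 × (37044.0 − 2048.00) = 2916.33.

S_1 ≈ 912471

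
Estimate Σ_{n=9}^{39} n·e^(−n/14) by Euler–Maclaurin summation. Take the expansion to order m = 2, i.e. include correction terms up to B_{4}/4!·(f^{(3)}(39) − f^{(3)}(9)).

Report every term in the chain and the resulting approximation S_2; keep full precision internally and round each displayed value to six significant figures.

S_2 ≈ 127.078

Integral: ∫_9^39 x·e^(−x/14) dx = 123.533.
Boundary: ½(f(9) + f(39)) = ½(4.73209 + 2.40572) = 3.56890.
Integral + boundary = 127.102.
Correction k=1: B_{2}/2! · (f^{(1)}(39) − f^{(1)}(9)) = 1/12 · (-0.110152 − 0.187781) = -0.0248278.
After k=1: 127.078.
Correction k=2: B_{4}/4! · (f^{(3)}(39) − f^{(3)}(9)) = −1/720 · (6.74399e-05 − 0.00632325) = 8.68863e-06.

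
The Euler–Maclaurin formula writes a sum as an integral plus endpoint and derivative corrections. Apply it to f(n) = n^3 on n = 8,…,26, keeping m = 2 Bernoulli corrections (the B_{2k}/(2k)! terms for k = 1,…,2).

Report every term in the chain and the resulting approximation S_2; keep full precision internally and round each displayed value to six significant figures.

The integral term ∫_8^26 x^3 dx = 113220.
Boundary: ½(f(8) + f(26)) = ½(512.000 + 17576.0) = 9044.00.
Integral + boundary = 122264.
Correction k=1: B_{2}/2! · (f^{(1)}(26) − f^{(1)}(8)) = 1/12 · (2028.00 − 192.000) = 153.000.
After k=1: 122417.
Correction k=2: B_{4}/4! · (f^{(3)}(26) − f^{(3)}(8)) = −1/720 · (6.00000 − 6.00000) = 0.00000.

S_2 ≈ 122417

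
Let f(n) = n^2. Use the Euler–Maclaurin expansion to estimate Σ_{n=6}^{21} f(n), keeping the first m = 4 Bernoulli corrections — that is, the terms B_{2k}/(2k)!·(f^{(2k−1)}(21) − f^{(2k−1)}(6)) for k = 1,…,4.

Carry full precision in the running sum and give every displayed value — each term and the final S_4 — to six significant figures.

S_4 ≈ 3256.00

Integral: ∫_6^21 x^2 dx = 3015.00.
Endpoint term: (f(6) + f(21))/2 = (36.0000 + 441.000)/2 = 238.500.
Running total after boundary: 3253.50.
Correction k=1: B_{2}/2! · (f^{(1)}(21) − f^{(1)}(6)) = 1/12 · (42.0000 − 12.0000) = 2.50000.
Partial sum through k=1: 3256.00.
Correction k=2: B_{4}/4! · (f^{(3)}(21) − f^{(3)}(6)) = −1/720 · (0.00000 − 0.00000) = 0.00000.
Partial sum through k=2: 3256.00.
Correction k=3: B_{6}/6! · (f^{(5)}(21) − f^{(5)}(6)) = 1/30240 · (0.00000 − 0.00000) = 0.00000.
Partial sum through k=3: 3256.00.
Correction k=4: B_{8}/8! · (f^{(7)}(21) − f^{(7)}(6)) = −1/1209600 · (0.00000 − 0.00000) = 0.00000.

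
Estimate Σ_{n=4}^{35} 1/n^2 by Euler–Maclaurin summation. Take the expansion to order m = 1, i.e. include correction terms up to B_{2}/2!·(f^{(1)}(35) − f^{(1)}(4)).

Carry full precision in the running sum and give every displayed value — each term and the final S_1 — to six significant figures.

The integral term ∫_4^35 1/x^2 dx = 0.221429.
Endpoint term: (f(4) + f(35))/2 = (0.0625000 + 0.000816327)/2 = 0.0316582.
Running total after boundary: 0.253087.
k=1: B_{2}/(2)! × [f^{(1)}(35) − f^{(1)}(4)] = 1/12 × (-4.66472e-05 − (-0.0312500)) = 0.00260028.

S_1 ≈ 0.255687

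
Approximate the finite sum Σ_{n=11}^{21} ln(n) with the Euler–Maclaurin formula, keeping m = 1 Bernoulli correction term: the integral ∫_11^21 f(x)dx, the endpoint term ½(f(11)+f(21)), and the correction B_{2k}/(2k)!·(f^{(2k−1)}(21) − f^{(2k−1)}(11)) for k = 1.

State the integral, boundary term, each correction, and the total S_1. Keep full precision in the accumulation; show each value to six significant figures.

∫_11^21 ln(x) dx evaluates to 27.5581.
½[f(11) + f(21)] = ½[2.39790 + 3.04452] = 2.72121.
Running total after boundary: 30.2793.
Correction k=1: B_{2}/2! · (f^{(1)}(21) − f^{(1)}(11)) = 1/12 · (0.0476190 − 0.0909091) = -0.00360750.

S_1 ≈ 30.2757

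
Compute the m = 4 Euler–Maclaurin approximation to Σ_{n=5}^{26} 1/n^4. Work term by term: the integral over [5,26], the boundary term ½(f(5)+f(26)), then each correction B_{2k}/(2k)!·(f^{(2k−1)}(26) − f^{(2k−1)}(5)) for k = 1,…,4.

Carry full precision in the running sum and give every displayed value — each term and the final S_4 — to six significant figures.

The integral term ∫_5^26 1/x^4 dx = 0.00264770.
Boundary: ½(f(5) + f(26)) = ½(0.00160000 + 2.18830e-06) = 0.000801094.
Running total after boundary: 0.00344880.
Order-1 term: 1/12 · (-3.36661e-07 − (-0.00128000)) = 0.000106639.
Partial sum through k=1: 0.00355543.
Order-2 term: −1/720 · (-1.49406e-08 − (-0.00153600)) = -2.13331e-06.
Partial sum through k=2: 0.00355330.
Order-3 term: 1/30240 · (-1.23768e-09 − (-0.00344064)) = 1.13778e-07.
Partial sum through k=3: 0.00355341.
Order-4 term: −1/1209600 · (-1.64780e-10 − (-0.0123863)) = -1.02400e-08.

S_4 ≈ 0.00355340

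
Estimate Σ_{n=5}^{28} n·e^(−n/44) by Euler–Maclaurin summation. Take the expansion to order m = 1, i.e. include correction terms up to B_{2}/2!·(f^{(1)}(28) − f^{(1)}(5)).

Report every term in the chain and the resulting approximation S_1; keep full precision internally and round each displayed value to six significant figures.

S_1 ≈ 257.450

Integral: ∫_5^28 x·e^(−x/44) dx = 247.860.
Boundary: ½(f(5) + f(28)) = ½(4.46291 + 14.8180) = 9.64044.
Integral + boundary = 257.500.
Correction k=1: B_{2}/2! · (f^{(1)}(28) − f^{(1)}(5)) = 1/12 · (0.192441 − 0.791153) = -0.0498926.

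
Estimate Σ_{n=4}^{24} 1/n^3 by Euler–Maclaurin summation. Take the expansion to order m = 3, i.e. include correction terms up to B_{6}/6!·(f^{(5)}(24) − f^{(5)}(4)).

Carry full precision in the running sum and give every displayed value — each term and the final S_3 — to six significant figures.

∫_4^24 1/x^3 dx evaluates to 0.0303819.
Boundary: ½(f(4) + f(24)) = ½(0.0156250 + 7.23380e-05) = 0.00784867.
Integral + boundary = 0.0382306.
k=1: B_{2}/(2)! × [f^{(1)}(24) − f^{(1)}(4)] = 1/12 × (-9.04225e-06 − (-0.0117188)) = 0.000975809.
After k=1: 0.0392064.
k=2: B_{4}/(4)! × [f^{(3)}(24) − f^{(3)}(4)] = −1/720 × (-3.13967e-07 − (-0.0146484)) = -2.03446e-05.
After k=2: 0.0391861.
k=3: B_{6}/(6)! × [f^{(5)}(24) − f^{(5)}(4)] = 1/30240 × (-2.28934e-08 − (-0.0384521)) = 1.27156e-06.

S_3 ≈ 0.0391873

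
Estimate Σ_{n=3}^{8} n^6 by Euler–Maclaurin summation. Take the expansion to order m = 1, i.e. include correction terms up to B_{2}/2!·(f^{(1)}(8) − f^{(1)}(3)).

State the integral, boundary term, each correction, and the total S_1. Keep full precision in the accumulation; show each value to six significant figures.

S_1 ≈ 446980

The integral term ∫_3^8 x^6 dx = 299281.
Endpoint term: (f(3) + f(8))/2 = (729.000 + 262144)/2 = 131436.
So far: 430717.
Correction k=1: B_{2}/2! · (f^{(1)}(8) − f^{(1)}(3)) = 1/12 · (196608 − 1458.00) = 16262.5.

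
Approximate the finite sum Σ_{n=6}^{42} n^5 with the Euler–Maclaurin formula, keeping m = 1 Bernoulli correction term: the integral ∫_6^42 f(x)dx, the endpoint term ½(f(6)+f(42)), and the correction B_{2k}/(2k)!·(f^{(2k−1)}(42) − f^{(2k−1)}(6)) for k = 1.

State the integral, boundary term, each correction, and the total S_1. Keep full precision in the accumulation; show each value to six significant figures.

Integral: ∫_6^42 x^5 dx = 9.14831e+08.
Boundary: ½(f(6) + f(42)) = ½(7776.00 + 1.30691e+08) = 6.53495e+07.
Integral + boundary = 9.80180e+08.
Correction k=1: B_{2}/2! · (f^{(1)}(42) − f^{(1)}(6)) = 1/12 · (1.55585e+07 − 6480.00) = 1.29600e+06.

S_1 ≈ 9.81476e+08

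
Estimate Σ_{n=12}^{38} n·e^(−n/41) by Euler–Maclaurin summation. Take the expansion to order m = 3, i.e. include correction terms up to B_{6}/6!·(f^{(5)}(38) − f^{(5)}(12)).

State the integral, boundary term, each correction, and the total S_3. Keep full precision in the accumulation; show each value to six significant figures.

Integral: ∫_12^38 x·e^(−x/41) dx = 339.602.
Endpoint term: (f(12) + f(38))/2 = (8.95510 + 15.0407)/2 = 11.9979.
Running total after boundary: 351.600.
k=1: B_{2}/(2)! × [f^{(1)}(38) − f^{(1)}(12)] = 1/12 × (0.0289615 − 0.527842) = -0.0415733.
Partial sum through k=1: 351.559.
k=2: B_{4}/(4)! × [f^{(3)}(38) − f^{(3)}(12)] = −1/720 × (0.000488147 − 0.00120188) = 9.91295e-07.
Partial sum through k=2: 351.559.
k=3: B_{6}/(6)! × [f^{(5)}(38) − f^{(5)}(12)] = 1/30240 × (5.70532e-07 − 1.24316e-06) = -2.22430e-11.

S_3 ≈ 351.559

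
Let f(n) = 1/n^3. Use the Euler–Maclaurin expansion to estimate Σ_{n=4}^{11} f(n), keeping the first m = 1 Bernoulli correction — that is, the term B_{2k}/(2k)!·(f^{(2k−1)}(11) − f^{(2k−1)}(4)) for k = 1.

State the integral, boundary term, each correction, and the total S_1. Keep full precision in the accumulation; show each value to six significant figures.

S_1 ≈ 0.0362654

∫_4^11 1/x^3 dx evaluates to 0.0271178.
Endpoint term: (f(4) + f(11))/2 = (0.0156250 + 0.000751315)/2 = 0.00818816.
So far: 0.0353059.
Order-1 term: 1/12 · (-0.000204904 − (-0.0117188)) = 0.000959487.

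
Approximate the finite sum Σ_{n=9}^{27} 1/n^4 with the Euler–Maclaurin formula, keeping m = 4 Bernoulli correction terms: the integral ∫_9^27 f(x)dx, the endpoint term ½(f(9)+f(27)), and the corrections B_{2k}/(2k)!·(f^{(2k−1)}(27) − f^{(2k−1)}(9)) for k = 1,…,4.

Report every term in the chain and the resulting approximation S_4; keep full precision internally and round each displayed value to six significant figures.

S_4 ≈ 0.000523049

∫_9^27 1/x^4 dx evaluates to 0.000440312.
Endpoint term: (f(9) + f(27))/2 = (0.000152416 + 1.88168e-06)/2 = 7.71487e-05.
Running total after boundary: 0.000517461.
k=1: B_{2}/(2)! × [f^{(1)}(27) − f^{(1)}(9)] = 1/12 × (-2.78767e-07 − (-6.77404e-05)) = 5.62180e-06.
Partial sum through k=1: 0.000523083.
k=2: B_{4}/(4)! × [f^{(3)}(27) − f^{(3)}(9)] = −1/720 × (-1.14719e-08 − (-2.50890e-05)) = -3.48299e-08.
Partial sum through k=2: 0.000523048.
k=3: B_{6}/(6)! × [f^{(5)}(27) − f^{(5)}(9)] = 1/30240 × (-8.81242e-10 − (-1.73455e-05)) = 5.73565e-10.
Partial sum through k=3: 0.000523049.
k=4: B_{8}/(8)! × [f^{(7)}(27) − f^{(7)}(9)] = −1/1209600 × (-1.08795e-10 − (-1.92728e-05)) = -1.59331e-11.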